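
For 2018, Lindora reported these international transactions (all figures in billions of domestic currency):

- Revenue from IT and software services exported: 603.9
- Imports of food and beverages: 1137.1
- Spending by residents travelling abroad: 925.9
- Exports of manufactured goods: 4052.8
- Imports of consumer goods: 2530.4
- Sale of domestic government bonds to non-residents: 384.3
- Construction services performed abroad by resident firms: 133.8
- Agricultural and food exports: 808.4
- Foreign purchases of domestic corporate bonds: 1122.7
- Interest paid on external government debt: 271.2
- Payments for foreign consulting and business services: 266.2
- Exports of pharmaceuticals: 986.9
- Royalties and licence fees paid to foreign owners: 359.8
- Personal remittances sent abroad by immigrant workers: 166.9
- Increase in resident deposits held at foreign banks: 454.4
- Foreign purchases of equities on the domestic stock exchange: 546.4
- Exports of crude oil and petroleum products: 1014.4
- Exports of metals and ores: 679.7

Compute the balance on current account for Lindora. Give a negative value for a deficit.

2622.4

Goods: 679.7 + 1014.4 - 1137.1 + 808.4 - 2530.4 + 986.9 + 4052.8 = 3874.7
Services: -925.9 + 133.8 - 266.2 + 603.9 - 359.8 = -814.2
Primary income: -271.2
Secondary income: -166.9
Current account = 3874.7 + (-814.2) + (-271.2) + (-166.9) = 2622.4
(Excluded from the current account — financial account: sale of domestic government bonds to non-residents 384.3, foreign purchases of domestic corporate bonds 1122.7, increase in resident deposits held at foreign banks 454.4, foreign purchases of equities on the domestic stock exchange 546.4.)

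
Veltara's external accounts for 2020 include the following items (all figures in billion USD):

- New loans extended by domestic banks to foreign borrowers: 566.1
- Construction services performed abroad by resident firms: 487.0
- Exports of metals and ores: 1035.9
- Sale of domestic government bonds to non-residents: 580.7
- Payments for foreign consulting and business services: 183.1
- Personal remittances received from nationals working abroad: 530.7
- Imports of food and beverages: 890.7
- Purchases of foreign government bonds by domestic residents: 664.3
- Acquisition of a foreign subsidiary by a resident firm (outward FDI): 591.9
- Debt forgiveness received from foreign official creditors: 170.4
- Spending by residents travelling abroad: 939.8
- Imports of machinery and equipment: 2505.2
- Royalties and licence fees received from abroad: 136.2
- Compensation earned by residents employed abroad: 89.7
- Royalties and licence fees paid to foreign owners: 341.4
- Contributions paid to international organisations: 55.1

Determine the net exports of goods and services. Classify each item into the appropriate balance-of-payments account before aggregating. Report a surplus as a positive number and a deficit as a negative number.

Goods: -890.7 - 2505.2 + 1035.9 = -2360.0
Services: -341.4 - 939.8 + 487.0 - 183.1 + 136.2 = -841.1
Trade balance = -2360.0 + (-841.1) = -3201.1
(Excluded from the trade balance — financial account: new loans extended by domestic banks to foreign borrowers 566.1, sale of domestic government bonds to non-residents 580.7, purchases of foreign government bonds by domestic residents 664.3, acquisition of a foreign subsidiary by a resident firm (outward FDI) 591.9; secondary income: personal remittances received from nationals working abroad 530.7, contributions paid to international organisations 55.1; capital account: debt forgiveness received from foreign official creditors 170.4; primary income: compensation earned by residents employed abroad 89.7.)

-3201.1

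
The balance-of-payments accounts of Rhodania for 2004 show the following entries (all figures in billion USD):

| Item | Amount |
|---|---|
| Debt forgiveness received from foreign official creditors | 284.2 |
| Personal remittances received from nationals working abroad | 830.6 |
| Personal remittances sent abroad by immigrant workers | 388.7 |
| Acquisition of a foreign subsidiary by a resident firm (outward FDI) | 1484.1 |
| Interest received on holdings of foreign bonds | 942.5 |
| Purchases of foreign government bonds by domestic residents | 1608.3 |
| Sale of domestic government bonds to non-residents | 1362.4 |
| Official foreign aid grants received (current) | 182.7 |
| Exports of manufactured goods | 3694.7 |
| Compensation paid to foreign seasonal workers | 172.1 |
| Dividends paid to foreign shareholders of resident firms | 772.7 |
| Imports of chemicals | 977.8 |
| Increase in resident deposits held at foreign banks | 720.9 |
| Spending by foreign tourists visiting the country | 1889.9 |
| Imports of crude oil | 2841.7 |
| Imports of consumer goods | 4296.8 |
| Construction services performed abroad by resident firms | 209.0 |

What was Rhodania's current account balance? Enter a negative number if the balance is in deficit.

-1700.4

Goods: -977.8 - 2841.7 - 4296.8 + 3694.7 = -4421.6
Services: 1889.9 + 209.0 = 2098.9
Primary income: -172.1 - 772.7 + 942.5 = -2.3
Secondary income: 182.7 - 388.7 + 830.6 = 624.6
Current account = (-4421.6) + 2098.9 + (-2.3) + 624.6 = -1700.4
(Excluded from the current account — capital account: debt forgiveness received from foreign official creditors 284.2; financial account: acquisition of a foreign subsidiary by a resident firm (outward FDI) 1484.1, purchases of foreign government bonds by domestic residents 1608.3, sale of domestic government bonds to non-residents 1362.4, increase in resident deposits held at foreign banks 720.9.)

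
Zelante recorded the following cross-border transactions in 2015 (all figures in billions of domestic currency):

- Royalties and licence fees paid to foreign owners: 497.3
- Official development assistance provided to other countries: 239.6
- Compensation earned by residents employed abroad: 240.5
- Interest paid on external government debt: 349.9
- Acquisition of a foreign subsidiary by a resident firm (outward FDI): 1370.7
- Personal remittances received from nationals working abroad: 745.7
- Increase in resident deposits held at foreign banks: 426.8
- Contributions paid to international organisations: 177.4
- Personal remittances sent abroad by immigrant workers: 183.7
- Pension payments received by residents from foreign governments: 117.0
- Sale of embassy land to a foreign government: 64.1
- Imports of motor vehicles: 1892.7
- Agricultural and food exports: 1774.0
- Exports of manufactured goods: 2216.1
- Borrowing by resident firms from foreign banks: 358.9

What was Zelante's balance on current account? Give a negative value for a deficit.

Goods: 2216.1 + 1774.0 - 1892.7 = 2097.4
Services: -497.3
Primary income: 240.5 - 349.9 = -109.4
Secondary income: 117.0 + 745.7 - 183.7 - 177.4 - 239.6 = 262.0
Current account = 2097.4 + (-497.3) + (-109.4) + 262.0 = 1752.7
(Excluded from the current account — financial account: acquisition of a foreign subsidiary by a resident firm (outward FDI) 1370.7, increase in resident deposits held at foreign banks 426.8, borrowing by resident firms from foreign banks 358.9; capital account: sale of embassy land to a foreign government 64.1.)

1752.7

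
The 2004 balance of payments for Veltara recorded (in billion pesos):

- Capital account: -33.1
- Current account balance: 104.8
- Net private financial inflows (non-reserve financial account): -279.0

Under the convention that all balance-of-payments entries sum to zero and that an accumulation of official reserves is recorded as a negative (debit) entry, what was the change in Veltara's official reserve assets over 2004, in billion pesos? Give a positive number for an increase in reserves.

-207.3

Official reserve transactions balance = -(104.8 + (-33.1) + (-279.0)) = 207.3
An accumulation of reserves is recorded as a debit (negative entry), so the change in the stock of reserves is the negative of that balance.
Change in official reserves = -(207.3) = -207.3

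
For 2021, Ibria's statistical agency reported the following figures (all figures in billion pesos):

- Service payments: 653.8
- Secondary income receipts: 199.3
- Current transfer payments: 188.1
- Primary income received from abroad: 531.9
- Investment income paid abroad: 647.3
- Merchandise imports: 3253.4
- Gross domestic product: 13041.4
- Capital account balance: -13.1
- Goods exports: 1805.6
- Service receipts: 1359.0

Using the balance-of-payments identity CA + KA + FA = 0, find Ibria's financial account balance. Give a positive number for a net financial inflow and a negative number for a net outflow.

859.9

Goods balance = 1805.6 - 3253.4 = -1447.8
Services balance = 1359.0 - 653.8 = 705.2
Trade balance (goods + services) = -1447.8 + 705.2 = -742.6
Net primary income = 531.9 - 647.3 = -115.4
Net secondary income = 199.3 - 188.1 = 11.2
Current account = -742.6 + (-115.4) + 11.2 = -846.8
Financial account = -(-846.8 + (-13.1)) = 859.9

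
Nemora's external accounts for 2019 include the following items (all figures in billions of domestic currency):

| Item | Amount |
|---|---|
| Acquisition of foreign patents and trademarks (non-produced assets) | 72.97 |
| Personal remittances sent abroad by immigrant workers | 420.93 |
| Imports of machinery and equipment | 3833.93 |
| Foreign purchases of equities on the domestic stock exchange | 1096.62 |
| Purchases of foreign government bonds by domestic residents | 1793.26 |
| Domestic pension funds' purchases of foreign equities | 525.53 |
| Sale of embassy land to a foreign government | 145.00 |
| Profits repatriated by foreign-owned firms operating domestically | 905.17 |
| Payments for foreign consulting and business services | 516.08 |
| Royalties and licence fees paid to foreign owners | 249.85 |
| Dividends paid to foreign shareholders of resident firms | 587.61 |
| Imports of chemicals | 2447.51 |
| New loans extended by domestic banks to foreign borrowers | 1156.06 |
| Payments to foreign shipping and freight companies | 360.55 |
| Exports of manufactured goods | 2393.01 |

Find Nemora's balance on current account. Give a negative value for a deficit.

Goods: -2447.51 - 3833.93 + 2393.01 = -3888.43
Services: -249.85 - 516.08 - 360.55 = -1126.48
Primary income: -905.17 - 587.61 = -1492.78
Secondary income: -420.93
Current account = (-3888.43) + (-1126.48) + (-1492.78) + (-420.93) = -6928.62
(Excluded from the current account — capital account: acquisition of foreign patents and trademarks (non-produced assets) 72.97, sale of embassy land to a foreign government 145.00; financial account: foreign purchases of equities on the domestic stock exchange 1096.62, purchases of foreign government bonds by domestic residents 1793.26, domestic pension funds' purchases of foreign equities 525.53, new loans extended by domestic banks to foreign borrowers 1156.06.)

-6928.62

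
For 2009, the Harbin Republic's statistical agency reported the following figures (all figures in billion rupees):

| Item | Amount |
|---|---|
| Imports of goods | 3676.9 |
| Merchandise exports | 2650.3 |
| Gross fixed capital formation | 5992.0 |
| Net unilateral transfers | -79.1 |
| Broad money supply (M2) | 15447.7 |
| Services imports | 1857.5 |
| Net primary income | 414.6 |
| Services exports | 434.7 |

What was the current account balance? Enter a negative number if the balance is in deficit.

Goods balance = 2650.3 - 3676.9 = -1026.6
Services balance = 434.7 - 1857.5 = -1422.8
Trade balance (goods + services) = -1026.6 + (-1422.8) = -2449.4
Net primary income = 414.6
Net secondary income = -79.1
Current account = -2449.4 + 414.6 + (-79.1) = -2113.9

-2113.9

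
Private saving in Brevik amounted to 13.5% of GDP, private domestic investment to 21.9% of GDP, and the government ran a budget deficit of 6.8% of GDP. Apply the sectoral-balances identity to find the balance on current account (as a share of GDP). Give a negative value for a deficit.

By the sectoral-balances identity, CA = (S_private - I) + (T - G).
Private balance = 13.5 - 21.9 = -8.4
Government balance (T - G) = -6.8
CA = -8.4 + (-6.8) = -15.2

-15.2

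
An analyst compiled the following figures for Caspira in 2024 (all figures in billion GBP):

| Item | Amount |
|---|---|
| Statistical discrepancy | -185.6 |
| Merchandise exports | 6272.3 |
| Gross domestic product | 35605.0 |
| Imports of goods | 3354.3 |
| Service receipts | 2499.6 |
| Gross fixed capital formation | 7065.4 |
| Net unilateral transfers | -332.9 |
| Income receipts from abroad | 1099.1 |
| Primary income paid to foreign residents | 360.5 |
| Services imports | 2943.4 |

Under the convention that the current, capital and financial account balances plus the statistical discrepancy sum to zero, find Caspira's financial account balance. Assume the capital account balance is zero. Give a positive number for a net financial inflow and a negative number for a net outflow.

Goods balance = 6272.3 - 3354.3 = 2918.0
Services balance = 2499.6 - 2943.4 = -443.8
Trade balance (goods + services) = 2918.0 + (-443.8) = 2474.2
Net primary income = 1099.1 - 360.5 = 738.6
Net secondary income = -332.9
Current account = 2474.2 + 738.6 + (-332.9) = 2879.9
Financial account = -(2879.9 + (-185.6)) = -2694.3

-2694.3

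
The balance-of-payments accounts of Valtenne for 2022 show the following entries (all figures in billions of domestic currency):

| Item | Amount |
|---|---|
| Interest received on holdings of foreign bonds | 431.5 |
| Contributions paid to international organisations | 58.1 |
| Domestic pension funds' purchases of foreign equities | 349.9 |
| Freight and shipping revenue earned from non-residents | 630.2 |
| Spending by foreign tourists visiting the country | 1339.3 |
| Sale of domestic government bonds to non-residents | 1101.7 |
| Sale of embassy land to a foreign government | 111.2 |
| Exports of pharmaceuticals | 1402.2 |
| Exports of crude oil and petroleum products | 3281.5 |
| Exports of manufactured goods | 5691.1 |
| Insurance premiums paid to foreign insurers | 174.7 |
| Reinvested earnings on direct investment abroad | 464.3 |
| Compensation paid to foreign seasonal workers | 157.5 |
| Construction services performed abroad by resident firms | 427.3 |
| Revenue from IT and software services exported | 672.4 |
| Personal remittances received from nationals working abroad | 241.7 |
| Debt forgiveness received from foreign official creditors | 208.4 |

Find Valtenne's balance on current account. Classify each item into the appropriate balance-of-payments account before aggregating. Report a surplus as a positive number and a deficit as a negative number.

Goods: 5691.1 + 1402.2 + 3281.5 = 10374.8
Services: 1339.3 - 174.7 + 630.2 + 427.3 + 672.4 = 2894.5
Primary income: -157.5 + 464.3 + 431.5 = 738.3
Secondary income: 241.7 - 58.1 = 183.6
Current account = 10374.8 + 2894.5 + 738.3 + 183.6 = 14191.2
(Excluded from the current account — financial account: domestic pension funds' purchases of foreign equities 349.9, sale of domestic government bonds to non-residents 1101.7; capital account: sale of embassy land to a foreign government 111.2, debt forgiveness received from foreign official creditors 208.4.)

14191.2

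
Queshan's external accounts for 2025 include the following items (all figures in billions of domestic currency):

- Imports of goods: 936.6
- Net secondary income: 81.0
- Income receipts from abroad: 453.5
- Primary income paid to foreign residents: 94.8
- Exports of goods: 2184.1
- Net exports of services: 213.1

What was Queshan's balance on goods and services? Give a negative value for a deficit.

1460.6

Goods balance = 2184.1 - 936.6 = 1247.5
Services balance = 213.1
Trade balance (goods + services) = 1247.5 + 213.1 = 1460.6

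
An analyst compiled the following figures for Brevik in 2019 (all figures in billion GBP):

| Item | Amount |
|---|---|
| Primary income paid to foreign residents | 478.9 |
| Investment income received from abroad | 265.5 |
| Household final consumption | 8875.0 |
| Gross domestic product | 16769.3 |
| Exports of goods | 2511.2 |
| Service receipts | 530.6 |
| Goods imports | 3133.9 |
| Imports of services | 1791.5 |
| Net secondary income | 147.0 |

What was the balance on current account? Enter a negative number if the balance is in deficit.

-1950.0

Goods balance = 2511.2 - 3133.9 = -622.7
Services balance = 530.6 - 1791.5 = -1260.9
Trade balance (goods + services) = -622.7 + (-1260.9) = -1883.6
Net primary income = 265.5 - 478.9 = -213.4
Net secondary income = 147.0
Current account = -1883.6 + (-213.4) + 147.0 = -1950.0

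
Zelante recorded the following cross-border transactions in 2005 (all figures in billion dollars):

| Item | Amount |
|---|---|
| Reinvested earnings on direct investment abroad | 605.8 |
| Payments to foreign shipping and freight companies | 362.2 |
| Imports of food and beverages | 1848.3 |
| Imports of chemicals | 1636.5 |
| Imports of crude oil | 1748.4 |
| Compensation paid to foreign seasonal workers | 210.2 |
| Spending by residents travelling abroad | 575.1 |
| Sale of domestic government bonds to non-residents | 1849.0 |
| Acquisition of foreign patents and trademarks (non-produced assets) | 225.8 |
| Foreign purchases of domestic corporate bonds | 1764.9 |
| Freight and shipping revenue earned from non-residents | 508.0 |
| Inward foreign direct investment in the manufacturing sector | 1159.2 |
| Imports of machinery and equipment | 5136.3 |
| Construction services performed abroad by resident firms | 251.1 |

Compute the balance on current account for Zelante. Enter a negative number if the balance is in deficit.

Goods: -1848.3 - 1748.4 - 5136.3 - 1636.5 = -10369.5
Services: -362.2 - 575.1 + 251.1 + 508.0 = -178.2
Primary income: -210.2 + 605.8 = 395.6
Current account = (-10369.5) + (-178.2) + 395.6 = -10152.1
(Excluded from the current account — financial account: sale of domestic government bonds to non-residents 1849.0, foreign purchases of domestic corporate bonds 1764.9, inward foreign direct investment in the manufacturing sector 1159.2; capital account: acquisition of foreign patents and trademarks (non-produced assets) 225.8.)

-10152.1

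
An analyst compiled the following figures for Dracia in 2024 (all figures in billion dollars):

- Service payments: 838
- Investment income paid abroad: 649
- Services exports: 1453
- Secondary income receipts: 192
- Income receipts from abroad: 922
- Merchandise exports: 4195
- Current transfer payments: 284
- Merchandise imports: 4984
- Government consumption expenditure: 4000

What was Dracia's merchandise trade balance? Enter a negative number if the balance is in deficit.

-789

Goods balance = 4195 - 4984 = -789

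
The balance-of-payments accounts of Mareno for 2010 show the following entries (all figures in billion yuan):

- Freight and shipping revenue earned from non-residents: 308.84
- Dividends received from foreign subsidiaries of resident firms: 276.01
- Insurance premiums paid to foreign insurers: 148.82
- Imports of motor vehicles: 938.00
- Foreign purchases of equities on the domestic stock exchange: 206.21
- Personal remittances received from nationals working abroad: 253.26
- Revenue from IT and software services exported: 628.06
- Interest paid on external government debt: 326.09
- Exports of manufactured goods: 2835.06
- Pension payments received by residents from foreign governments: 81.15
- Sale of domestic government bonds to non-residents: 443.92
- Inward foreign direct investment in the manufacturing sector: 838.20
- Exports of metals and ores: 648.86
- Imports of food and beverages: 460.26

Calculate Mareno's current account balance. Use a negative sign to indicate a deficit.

Goods: -460.26 + 2835.06 - 938.00 + 648.86 = 2085.66
Services: 628.06 + 308.84 - 148.82 = 788.08
Primary income: 276.01 - 326.09 = -50.08
Secondary income: 253.26 + 81.15 = 334.41
Current account = 2085.66 + 788.08 + (-50.08) + 334.41 = 3158.07
(Excluded from the current account — financial account: foreign purchases of equities on the domestic stock exchange 206.21, sale of domestic government bonds to non-residents 443.92, inward foreign direct investment in the manufacturing sector 838.20.)

3158.07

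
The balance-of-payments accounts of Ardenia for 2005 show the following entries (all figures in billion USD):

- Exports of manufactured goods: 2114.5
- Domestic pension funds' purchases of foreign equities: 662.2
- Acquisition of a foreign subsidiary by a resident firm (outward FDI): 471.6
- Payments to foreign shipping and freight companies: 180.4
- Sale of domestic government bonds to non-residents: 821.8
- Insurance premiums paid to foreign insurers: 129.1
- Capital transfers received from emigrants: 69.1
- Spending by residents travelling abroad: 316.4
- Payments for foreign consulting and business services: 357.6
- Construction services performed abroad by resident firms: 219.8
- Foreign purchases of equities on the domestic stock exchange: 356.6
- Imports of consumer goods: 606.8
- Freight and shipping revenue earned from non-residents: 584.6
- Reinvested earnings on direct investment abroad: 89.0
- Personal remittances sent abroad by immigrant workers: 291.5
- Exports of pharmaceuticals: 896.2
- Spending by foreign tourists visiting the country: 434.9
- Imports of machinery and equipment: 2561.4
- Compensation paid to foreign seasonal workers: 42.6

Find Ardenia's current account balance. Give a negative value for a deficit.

-146.8

Goods: -606.8 + 2114.5 + 896.2 - 2561.4 = -157.5
Services: -316.4 + 219.8 - 180.4 - 129.1 + 434.9 + 584.6 - 357.6 = 255.8
Primary income: 89.0 - 42.6 = 46.4
Secondary income: -291.5
Current account = (-157.5) + 255.8 + 46.4 + (-291.5) = -146.8
(Excluded from the current account — financial account: domestic pension funds' purchases of foreign equities 662.2, acquisition of a foreign subsidiary by a resident firm (outward FDI) 471.6, sale of domestic government bonds to non-residents 821.8, foreign purchases of equities on the domestic stock exchange 356.6; capital account: capital transfers received from emigrants 69.1.)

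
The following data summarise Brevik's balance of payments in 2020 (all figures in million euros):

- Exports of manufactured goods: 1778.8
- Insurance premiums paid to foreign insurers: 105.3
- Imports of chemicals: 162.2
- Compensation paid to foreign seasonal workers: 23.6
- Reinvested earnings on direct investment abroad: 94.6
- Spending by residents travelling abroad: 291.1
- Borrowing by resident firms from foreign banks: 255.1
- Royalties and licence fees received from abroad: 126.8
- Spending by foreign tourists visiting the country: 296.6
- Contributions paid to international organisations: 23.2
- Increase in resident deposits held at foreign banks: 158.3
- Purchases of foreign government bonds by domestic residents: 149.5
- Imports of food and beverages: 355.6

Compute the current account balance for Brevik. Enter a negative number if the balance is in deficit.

Goods: -355.6 + 1778.8 - 162.2 = 1261.0
Services: 296.6 - 105.3 - 291.1 + 126.8 = 27.0
Primary income: 94.6 - 23.6 = 71.0
Secondary income: -23.2
Current account = 1261.0 + 27.0 + 71.0 + (-23.2) = 1335.8
(Excluded from the current account — financial account: borrowing by resident firms from foreign banks 255.1, increase in resident deposits held at foreign banks 158.3, purchases of foreign government bonds by domestic residents 149.5.)

1335.8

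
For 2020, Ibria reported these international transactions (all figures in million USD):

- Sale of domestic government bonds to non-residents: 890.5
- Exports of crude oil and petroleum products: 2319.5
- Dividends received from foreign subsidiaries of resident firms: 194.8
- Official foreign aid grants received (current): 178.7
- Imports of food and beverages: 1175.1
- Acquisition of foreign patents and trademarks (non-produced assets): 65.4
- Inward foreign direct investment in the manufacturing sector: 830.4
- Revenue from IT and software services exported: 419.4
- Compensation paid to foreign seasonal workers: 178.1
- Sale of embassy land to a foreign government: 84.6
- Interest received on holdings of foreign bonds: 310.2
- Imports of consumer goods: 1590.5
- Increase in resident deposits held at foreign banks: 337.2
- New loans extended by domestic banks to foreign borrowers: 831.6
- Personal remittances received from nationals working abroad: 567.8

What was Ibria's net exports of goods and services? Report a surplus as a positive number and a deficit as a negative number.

Goods: -1175.1 - 1590.5 + 2319.5 = -446.1
Services: 419.4
Trade balance = -446.1 + 419.4 = -26.7
(Excluded from the trade balance — financial account: sale of domestic government bonds to non-residents 890.5, inward foreign direct investment in the manufacturing sector 830.4, increase in resident deposits held at foreign banks 337.2, new loans extended by domestic banks to foreign borrowers 831.6; primary income: dividends received from foreign subsidiaries of resident firms 194.8, compensation paid to foreign seasonal workers 178.1, interest received on holdings of foreign bonds 310.2; secondary income: official foreign aid grants received (current) 178.7, personal remittances received from nationals working abroad 567.8; capital account: acquisition of foreign patents and trademarks (non-produced assets) 65.4, sale of embassy land to a foreign government 84.6.)

-26.7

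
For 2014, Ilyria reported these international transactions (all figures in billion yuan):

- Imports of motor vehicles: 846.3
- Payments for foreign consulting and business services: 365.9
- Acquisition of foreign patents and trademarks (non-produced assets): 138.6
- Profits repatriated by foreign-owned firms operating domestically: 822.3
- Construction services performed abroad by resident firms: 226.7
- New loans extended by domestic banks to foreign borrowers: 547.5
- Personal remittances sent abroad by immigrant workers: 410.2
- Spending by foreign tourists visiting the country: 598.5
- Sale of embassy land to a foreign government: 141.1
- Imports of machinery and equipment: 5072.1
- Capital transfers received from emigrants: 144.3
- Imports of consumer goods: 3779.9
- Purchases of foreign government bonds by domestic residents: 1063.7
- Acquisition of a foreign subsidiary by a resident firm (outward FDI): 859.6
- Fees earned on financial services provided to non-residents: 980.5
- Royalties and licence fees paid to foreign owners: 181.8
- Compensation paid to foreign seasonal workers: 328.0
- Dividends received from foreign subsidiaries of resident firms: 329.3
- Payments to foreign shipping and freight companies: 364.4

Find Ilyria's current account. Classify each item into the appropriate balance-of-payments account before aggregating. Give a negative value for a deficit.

Goods: -5072.1 - 3779.9 - 846.3 = -9698.3
Services: 980.5 + 226.7 - 364.4 - 365.9 + 598.5 - 181.8 = 893.6
Primary income: -328.0 - 822.3 + 329.3 = -821.0
Secondary income: -410.2
Current account = (-9698.3) + 893.6 + (-821.0) + (-410.2) = -10035.9
(Excluded from the current account — capital account: acquisition of foreign patents and trademarks (non-produced assets) 138.6, sale of embassy land to a foreign government 141.1, capital transfers received from emigrants 144.3; financial account: new loans extended by domestic banks to foreign borrowers 547.5, purchases of foreign government bonds by domestic residents 1063.7, acquisition of a foreign subsidiary by a resident firm (outward FDI) 859.6.)

-10035.9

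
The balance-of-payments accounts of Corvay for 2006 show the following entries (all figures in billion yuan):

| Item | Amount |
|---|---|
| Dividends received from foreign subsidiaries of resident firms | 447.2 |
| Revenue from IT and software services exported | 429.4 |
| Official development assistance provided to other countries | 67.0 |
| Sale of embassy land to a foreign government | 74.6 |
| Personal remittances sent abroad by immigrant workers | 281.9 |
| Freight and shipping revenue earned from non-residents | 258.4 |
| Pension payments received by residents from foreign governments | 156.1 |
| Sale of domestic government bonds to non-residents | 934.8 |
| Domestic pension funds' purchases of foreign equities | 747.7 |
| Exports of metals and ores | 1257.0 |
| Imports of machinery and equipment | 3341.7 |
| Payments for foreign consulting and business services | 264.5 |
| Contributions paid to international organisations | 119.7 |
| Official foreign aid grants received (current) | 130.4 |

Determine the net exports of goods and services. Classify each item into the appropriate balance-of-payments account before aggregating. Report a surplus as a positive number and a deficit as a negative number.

Goods: 1257.0 - 3341.7 = -2084.7
Services: -264.5 + 258.4 + 429.4 = 423.3
Trade balance = -2084.7 + 423.3 = -1661.4
(Excluded from the trade balance — primary income: dividends received from foreign subsidiaries of resident firms 447.2; secondary income: official development assistance provided to other countries 67.0, personal remittances sent abroad by immigrant workers 281.9, pension payments received by residents from foreign governments 156.1, contributions paid to international organisations 119.7, official foreign aid grants received (current) 130.4; capital account: sale of embassy land to a foreign government 74.6; financial account: sale of domestic government bonds to non-residents 934.8, domestic pension funds' purchases of foreign equities 747.7.)

-1661.4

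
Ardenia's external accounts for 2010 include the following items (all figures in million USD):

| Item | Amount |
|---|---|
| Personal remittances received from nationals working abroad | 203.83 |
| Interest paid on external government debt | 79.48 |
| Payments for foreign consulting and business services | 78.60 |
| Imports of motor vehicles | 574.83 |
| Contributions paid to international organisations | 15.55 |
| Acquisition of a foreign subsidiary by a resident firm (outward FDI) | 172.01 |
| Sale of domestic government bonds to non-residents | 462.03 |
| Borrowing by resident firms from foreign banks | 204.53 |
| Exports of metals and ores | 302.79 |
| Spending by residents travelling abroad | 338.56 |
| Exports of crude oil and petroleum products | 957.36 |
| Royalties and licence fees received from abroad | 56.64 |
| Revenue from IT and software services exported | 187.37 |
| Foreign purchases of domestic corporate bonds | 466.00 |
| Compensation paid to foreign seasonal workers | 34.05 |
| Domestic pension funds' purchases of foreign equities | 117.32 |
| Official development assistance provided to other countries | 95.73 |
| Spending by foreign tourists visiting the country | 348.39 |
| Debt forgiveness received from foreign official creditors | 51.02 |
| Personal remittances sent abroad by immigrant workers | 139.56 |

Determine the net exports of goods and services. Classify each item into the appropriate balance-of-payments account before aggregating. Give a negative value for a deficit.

Goods: 957.36 + 302.79 - 574.83 = 685.32
Services: -78.60 + 187.37 + 348.39 + 56.64 - 338.56 = 175.24
Trade balance = 685.32 + 175.24 = 860.56
(Excluded from the trade balance — secondary income: personal remittances received from nationals working abroad 203.83, contributions paid to international organisations 15.55, official development assistance provided to other countries 95.73, personal remittances sent abroad by immigrant workers 139.56; primary income: interest paid on external government debt 79.48, compensation paid to foreign seasonal workers 34.05; financial account: acquisition of a foreign subsidiary by a resident firm (outward FDI) 172.01, sale of domestic government bonds to non-residents 462.03, borrowing by resident firms from foreign banks 204.53, foreign purchases of domestic corporate bonds 466.00, domestic pension funds' purchases of foreign equities 117.32; capital account: debt forgiveness received from foreign official creditors 51.02.)

860.56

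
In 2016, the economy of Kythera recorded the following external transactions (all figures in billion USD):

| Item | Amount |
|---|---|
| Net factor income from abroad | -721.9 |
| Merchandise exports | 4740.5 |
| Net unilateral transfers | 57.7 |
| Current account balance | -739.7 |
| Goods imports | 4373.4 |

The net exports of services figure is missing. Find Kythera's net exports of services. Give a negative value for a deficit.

-442.6

Current account = goods balance + services balance + net primary income + net secondary income
Sum of the known components = -297.1
Net exports of services = CA - (known components) = -739.7 - (-297.1) = -442.6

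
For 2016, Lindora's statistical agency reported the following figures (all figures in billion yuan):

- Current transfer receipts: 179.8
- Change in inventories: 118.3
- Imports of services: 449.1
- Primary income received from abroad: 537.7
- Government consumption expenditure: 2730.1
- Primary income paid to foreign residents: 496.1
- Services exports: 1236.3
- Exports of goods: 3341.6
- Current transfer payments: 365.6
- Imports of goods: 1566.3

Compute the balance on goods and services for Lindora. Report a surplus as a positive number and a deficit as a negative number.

2562.5

Goods balance = 3341.6 - 1566.3 = 1775.3
Services balance = 1236.3 - 449.1 = 787.2
Trade balance (goods + services) = 1775.3 + 787.2 = 2562.5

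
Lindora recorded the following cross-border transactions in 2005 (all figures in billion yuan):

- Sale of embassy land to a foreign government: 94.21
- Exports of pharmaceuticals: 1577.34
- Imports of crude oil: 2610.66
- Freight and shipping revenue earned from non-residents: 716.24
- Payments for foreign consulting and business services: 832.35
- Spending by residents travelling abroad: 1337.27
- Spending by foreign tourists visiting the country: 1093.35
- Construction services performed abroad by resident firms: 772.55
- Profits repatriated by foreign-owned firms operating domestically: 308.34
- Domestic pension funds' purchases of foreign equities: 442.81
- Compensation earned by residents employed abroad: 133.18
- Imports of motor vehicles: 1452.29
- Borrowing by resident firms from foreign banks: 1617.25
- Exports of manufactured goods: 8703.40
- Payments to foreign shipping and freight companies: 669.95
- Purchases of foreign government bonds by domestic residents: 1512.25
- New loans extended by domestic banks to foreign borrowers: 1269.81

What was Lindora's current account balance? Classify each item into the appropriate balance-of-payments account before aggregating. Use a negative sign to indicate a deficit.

Goods: 1577.34 - 2610.66 - 1452.29 + 8703.40 = 6217.79
Services: 716.24 - 1337.27 - 832.35 + 1093.35 + 772.55 - 669.95 = -257.43
Primary income: 133.18 - 308.34 = -175.16
Current account = 6217.79 + (-257.43) + (-175.16) = 5785.20
(Excluded from the current account — capital account: sale of embassy land to a foreign government 94.21; financial account: domestic pension funds' purchases of foreign equities 442.81, borrowing by resident firms from foreign banks 1617.25, purchases of foreign government bonds by domestic residents 1512.25, new loans extended by domestic banks to foreign borrowers 1269.81.)

5785.20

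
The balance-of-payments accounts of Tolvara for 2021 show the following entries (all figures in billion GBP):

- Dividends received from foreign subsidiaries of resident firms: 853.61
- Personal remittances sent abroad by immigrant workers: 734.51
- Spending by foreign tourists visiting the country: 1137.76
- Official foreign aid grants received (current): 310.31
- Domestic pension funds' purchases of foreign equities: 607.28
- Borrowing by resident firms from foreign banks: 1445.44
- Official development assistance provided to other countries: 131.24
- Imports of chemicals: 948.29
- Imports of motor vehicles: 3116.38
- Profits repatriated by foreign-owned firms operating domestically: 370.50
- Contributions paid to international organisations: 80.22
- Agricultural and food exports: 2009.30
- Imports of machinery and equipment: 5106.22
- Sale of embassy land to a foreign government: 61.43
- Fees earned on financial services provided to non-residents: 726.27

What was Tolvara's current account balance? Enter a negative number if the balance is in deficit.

Goods: -5106.22 - 3116.38 + 2009.30 - 948.29 = -7161.59
Services: 726.27 + 1137.76 = 1864.03
Primary income: -370.50 + 853.61 = 483.11
Secondary income: -734.51 - 131.24 - 80.22 + 310.31 = -635.66
Current account = (-7161.59) + 1864.03 + 483.11 + (-635.66) = -5450.11
(Excluded from the current account — financial account: domestic pension funds' purchases of foreign equities 607.28, borrowing by resident firms from foreign banks 1445.44; capital account: sale of embassy land to a foreign government 61.43.)

-5450.11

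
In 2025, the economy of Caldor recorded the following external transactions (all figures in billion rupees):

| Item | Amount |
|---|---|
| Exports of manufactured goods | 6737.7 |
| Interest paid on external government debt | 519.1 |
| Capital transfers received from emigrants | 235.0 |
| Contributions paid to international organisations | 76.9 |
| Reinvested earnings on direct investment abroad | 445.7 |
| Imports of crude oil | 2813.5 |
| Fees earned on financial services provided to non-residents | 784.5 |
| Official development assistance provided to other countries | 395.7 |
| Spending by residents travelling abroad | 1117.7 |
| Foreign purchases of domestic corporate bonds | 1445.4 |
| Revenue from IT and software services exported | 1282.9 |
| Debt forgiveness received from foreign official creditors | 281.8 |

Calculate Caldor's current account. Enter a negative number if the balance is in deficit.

4327.9

Goods: 6737.7 - 2813.5 = 3924.2
Services: 1282.9 + 784.5 - 1117.7 = 949.7
Primary income: -519.1 + 445.7 = -73.4
Secondary income: -76.9 - 395.7 = -472.6
Current account = 3924.2 + 949.7 + (-73.4) + (-472.6) = 4327.9
(Excluded from the current account — capital account: capital transfers received from emigrants 235.0, debt forgiveness received from foreign official creditors 281.8; financial account: foreign purchases of domestic corporate bonds 1445.4.)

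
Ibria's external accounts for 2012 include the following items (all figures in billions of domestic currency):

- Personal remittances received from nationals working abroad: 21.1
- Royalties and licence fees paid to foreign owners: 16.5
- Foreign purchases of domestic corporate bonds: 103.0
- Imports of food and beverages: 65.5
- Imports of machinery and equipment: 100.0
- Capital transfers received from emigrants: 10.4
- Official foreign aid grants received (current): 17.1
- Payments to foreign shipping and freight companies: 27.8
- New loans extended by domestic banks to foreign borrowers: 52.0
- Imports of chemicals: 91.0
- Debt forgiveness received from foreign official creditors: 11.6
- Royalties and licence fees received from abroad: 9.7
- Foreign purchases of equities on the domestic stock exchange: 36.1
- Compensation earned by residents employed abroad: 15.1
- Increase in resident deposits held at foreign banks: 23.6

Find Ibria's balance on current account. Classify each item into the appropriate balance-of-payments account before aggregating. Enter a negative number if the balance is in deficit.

-237.8

Goods: -91.0 - 100.0 - 65.5 = -256.5
Services: -27.8 + 9.7 - 16.5 = -34.6
Primary income: 15.1
Secondary income: 17.1 + 21.1 = 38.2
Current account = (-256.5) + (-34.6) + 15.1 + 38.2 = -237.8
(Excluded from the current account — financial account: foreign purchases of domestic corporate bonds 103.0, new loans extended by domestic banks to foreign borrowers 52.0, foreign purchases of equities on the domestic stock exchange 36.1, increase in resident deposits held at foreign banks 23.6; capital account: capital transfers received from emigrants 10.4, debt forgiveness received from foreign official creditors 11.6.)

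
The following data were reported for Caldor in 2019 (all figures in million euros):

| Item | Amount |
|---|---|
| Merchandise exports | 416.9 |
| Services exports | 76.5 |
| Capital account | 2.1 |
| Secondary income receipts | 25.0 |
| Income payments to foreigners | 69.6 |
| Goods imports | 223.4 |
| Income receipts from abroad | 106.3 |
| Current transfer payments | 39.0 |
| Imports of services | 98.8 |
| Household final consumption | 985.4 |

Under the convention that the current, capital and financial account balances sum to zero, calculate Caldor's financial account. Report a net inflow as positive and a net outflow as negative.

Goods balance = 416.9 - 223.4 = 193.5
Services balance = 76.5 - 98.8 = -22.3
Trade balance (goods + services) = 193.5 + (-22.3) = 171.2
Net primary income = 106.3 - 69.6 = 36.7
Net secondary income = 25.0 - 39.0 = -14.0
Current account = 171.2 + 36.7 + (-14.0) = 193.9
Financial account = -(193.9 + 2.1) = -196.0

-196.0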